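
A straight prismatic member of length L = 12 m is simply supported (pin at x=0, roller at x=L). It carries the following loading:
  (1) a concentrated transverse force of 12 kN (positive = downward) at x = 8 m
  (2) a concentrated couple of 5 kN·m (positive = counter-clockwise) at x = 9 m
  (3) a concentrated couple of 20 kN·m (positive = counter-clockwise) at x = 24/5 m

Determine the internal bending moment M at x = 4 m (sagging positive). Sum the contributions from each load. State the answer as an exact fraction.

Load 1 — point force P=12 kN at a=8 m (b=L-a=4):
  M_1 = Pbx/L  [x≤a] = 12·4·4/12 = 16 kN·m
Load 2 — applied couple M₀=5 kN·m at a=9 m (b=L-a=3):
  M_2 = M₀x/L  [x≤a] = 5·4/12 = 5/3 kN·m
Load 3 — applied couple M₀=20 kN·m at a=24/5 m (b=L-a=36/5):
  M_3 = M₀x/L  [x≤a] = 20·4/12 = 20/3 kN·m
Superposition: M = Σ M_i = 73/3 kN·m ≈ 24.333333 kN·m

M(4) = 73/3 kN·m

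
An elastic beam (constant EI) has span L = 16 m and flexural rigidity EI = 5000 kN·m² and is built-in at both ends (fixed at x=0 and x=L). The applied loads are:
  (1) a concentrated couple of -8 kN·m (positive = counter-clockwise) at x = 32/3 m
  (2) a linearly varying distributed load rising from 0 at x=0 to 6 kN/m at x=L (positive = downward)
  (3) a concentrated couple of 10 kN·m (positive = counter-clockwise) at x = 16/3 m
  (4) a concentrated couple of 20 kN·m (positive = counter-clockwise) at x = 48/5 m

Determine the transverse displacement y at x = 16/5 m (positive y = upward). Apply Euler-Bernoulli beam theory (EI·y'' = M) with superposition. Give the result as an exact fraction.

Load 1 — applied couple M₀=-8 kN·m at a=32/3 m (b=L-a=16/3):
  y_1 = (R_Ax³/6 - M_Ax²/2)/EI  [x≤a] with R_A=-2/3, M_A=-8/3 = ((-2/3)·(16/5)³/6 - (-8/3)·(16/5)²/2)/5000 = 1408/703125 m
Load 2 — triangular load w₀=6 kN/m (0→w₀ over full span):
  y_2 = -w₀x²(L-x)²(x+2L)/(120LEI) = -6·(16/5)²·(16-(16/5))²·((16/5)+2·16)/(120·16·5000) = -360448/9765625 m
Load 3 — applied couple M₀=10 kN·m at a=16/3 m (b=L-a=32/3):
  y_3 = (R_Ax³/6 - M_Ax²/2)/EI  [x≤a] with R_A=5/6, M_A=0 = ((5/6)·(16/5)³/6 - 0·(16/5)²/2)/5000 = 128/140625 m
Load 4 — applied couple M₀=20 kN·m at a=48/5 m (b=L-a=32/5):
  y_4 = (R_Ax³/6 - M_Ax²/2)/EI  [x≤a] with R_A=9/5, M_A=32/5 = ((9/5)·(16/5)³/6 - (32/5)·(16/5)²/2)/5000 = -1792/390625 m
Superposition: y = Σ y_i = -3391232/87890625 m ≈ -0.038585 m

y(16/5) = -3391232/87890625 m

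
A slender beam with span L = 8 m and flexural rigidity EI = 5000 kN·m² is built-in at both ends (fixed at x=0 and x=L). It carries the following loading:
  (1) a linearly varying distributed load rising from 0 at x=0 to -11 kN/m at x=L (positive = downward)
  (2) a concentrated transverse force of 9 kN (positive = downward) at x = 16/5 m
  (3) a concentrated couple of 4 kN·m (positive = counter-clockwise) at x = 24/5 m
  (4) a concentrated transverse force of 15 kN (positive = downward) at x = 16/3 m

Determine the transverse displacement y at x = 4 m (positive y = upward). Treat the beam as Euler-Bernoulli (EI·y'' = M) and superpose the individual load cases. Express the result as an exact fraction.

y(4) = 2098/2109375 m

Load 1 — triangular load w₀=-11 kN/m (0→w₀ over full span):
  y_1 = -w₀x²(L-x)²(x+2L)/(120LEI) = -(-11)·4²·(8-4)²·(4+2·8)/(120·8·5000) = 22/1875 m
Load 2 — point force P=9 kN at a=16/5 m (b=L-a=24/5):
  y_2 = -Pa²(L-x)²(3bL-(3b+a)(L-x))/(6L³EI)  [x>a] = -9·(16/5)²·(8-4)²·(3·(24/5)·8-(3·(24/5)+(16/5))·(8-4))/(6·8³·5000) = -336/78125 m
Load 3 — applied couple M₀=4 kN·m at a=24/5 m (b=L-a=16/5):
  y_3 = (R_Ax³/6 - M_Ax²/2)/EI  [x≤a] with R_A=18/25, M_A=32/25 = ((18/25)·4³/6 - (32/25)·4²/2)/5000 = -8/15625 m
Load 4 — point force P=15 kN at a=16/3 m (b=L-a=8/3):
  y_4 = -Pb²x²(3aL-(3a+b)x)/(6L³EI)  [x≤a] = -15·(8/3)²·4²·(3·(16/3)·8-(3·(16/3)+(8/3))·4)/(6·8³·5000) = -4/675 m
Superposition: y = Σ y_i = 2098/2109375 m ≈ 0.000995 m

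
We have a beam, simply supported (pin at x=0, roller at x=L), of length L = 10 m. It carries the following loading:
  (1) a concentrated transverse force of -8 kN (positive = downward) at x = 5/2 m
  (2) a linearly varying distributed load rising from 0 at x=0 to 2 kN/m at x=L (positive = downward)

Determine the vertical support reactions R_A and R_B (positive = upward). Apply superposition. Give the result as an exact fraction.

Load 1 — point force P=-8 kN at a=5/2 m (b=L-a=15/2):
  R_A = Pb/L = (-8)·(15/2)/10 = -6 kN
  R_B = Pa/L = (-8)·(5/2)/10 = -2 kN
Load 2 — triangular load w₀=2 kN/m (0→w₀ over full span):
  R_A = w₀L/6 = 2·10/6 = 10/3 kN
  R_B = w₀L/3 = 2·10/3 = 20/3 kN
Superposition: R_A = -8/3 kN, R_B = 14/3 kN

R_A = -8/3 kN, R_B = 14/3 kN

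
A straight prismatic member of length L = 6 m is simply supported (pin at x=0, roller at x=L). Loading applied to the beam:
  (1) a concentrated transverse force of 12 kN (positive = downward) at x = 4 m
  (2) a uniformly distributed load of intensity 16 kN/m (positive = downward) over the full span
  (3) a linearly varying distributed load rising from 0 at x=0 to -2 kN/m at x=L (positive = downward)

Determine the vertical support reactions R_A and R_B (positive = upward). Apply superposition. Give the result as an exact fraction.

R_A = 50 kN, R_B = 52 kN

Load 1 — point force P=12 kN at a=4 m (b=L-a=2):
  R_A = Pb/L = 12·2/6 = 4 kN
  R_B = Pa/L = 12·4/6 = 8 kN
Load 2 — uniform load w=16 kN/m over full span:
  R_A = wL/2 = 16·6/2 = 48 kN
  R_B = wL/2 = 16·6/2 = 48 kN
Load 3 — triangular load w₀=-2 kN/m (0→w₀ over full span):
  R_A = w₀L/6 = (-2)·6/6 = -2 kN
  R_B = w₀L/3 = (-2)·6/3 = -4 kN
Superposition: R_A = 50 kN, R_B = 52 kN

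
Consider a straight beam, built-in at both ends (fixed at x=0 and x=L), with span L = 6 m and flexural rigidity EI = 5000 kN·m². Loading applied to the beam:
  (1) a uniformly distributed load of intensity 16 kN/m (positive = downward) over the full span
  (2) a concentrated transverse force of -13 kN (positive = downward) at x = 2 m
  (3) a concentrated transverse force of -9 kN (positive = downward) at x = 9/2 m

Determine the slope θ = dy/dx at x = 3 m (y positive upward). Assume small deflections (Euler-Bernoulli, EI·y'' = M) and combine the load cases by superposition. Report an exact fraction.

Load 1 — uniform load w=16 kN/m over full span:
  θ_1 = -wx(L-x)(L-2x)/(12EI) = -16·3·(6-3)·(6-2·3)/(12·5000) = 0 rad
Load 2 — point force P=-13 kN at a=2 m (b=L-a=4):
  θ_2 = Pa²(L-x)(2bL-(3b+a)(L-x))/(2L³EI)  [x>a] = (-13)·2²·(6-3)·(2·4·6-(3·4+2)·(6-3))/(2·6³·5000) = -13/30000 rad
Load 3 — point force P=-9 kN at a=9/2 m (b=L-a=3/2):
  θ_3 = -Pb²x(2aL-(3a+b)x)/(2L³EI)  [x≤a] = -(-9)·(3/2)²·3·(2·(9/2)·6-(3·(9/2)+(3/2))·3)/(2·6³·5000) = 81/320000 rad
Superposition: θ = Σ θ_i = -173/960000 rad ≈ -0.000180 rad

θ(3) = -173/960000 rad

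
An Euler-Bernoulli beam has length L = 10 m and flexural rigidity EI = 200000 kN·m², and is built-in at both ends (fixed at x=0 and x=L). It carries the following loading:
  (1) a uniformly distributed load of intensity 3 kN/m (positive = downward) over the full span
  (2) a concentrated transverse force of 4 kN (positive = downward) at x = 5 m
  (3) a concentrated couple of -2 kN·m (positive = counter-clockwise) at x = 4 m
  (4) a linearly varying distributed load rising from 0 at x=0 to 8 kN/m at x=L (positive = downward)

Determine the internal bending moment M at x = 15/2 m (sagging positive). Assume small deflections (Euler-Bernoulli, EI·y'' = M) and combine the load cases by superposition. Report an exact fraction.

Load 1 — uniform load w=3 kN/m over full span:
  M_1 = wLx/2 - wL²/12 - wx²/2 = 3·10·(15/2)/2 - 3·10²/12 - 3·(15/2)²/2 = 25/8 kN·m
Load 2 — point force P=4 kN at a=5 m (b=L-a=5):
  M_2 = Pa²(a+3b)(L-x)/L³ - Pa²b/L²  [x>a] = 4·5²·(5+3·5)·(10-(15/2))/10³ - 4·5²·5/10² = 0 kN·m
Load 3 — applied couple M₀=-2 kN·m at a=4 m (b=L-a=6):
  M_3 = R_Ax - M_A - M₀  [x>a] with R_A=-36/125, M_A=-6/25 = (-36/125)·(15/2) - (-6/25) - (-2) = 2/25 kN·m
Load 4 — triangular load w₀=8 kN/m (0→w₀ over full span):
  M_4 = 3w₀Lx/20 - w₀L²/30 - w₀x³/(6L) = 3·8·10·(15/2)/20 - 8·10²/30 - 8·(15/2)³/(6·10) = 85/12 kN·m
Superposition: M = Σ M_i = 6173/600 kN·m ≈ 10.288333 kN·m

M(15/2) = 6173/600 kN·m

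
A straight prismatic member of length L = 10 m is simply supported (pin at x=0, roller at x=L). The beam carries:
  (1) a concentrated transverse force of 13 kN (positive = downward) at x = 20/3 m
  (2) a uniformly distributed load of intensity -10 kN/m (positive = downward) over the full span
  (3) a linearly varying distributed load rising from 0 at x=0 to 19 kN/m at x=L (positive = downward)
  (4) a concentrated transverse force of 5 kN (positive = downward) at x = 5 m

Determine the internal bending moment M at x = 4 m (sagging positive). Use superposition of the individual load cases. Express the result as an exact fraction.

Load 1 — point force P=13 kN at a=20/3 m (b=L-a=10/3):
  M_1 = Pbx/L  [x≤a] = 13·(10/3)·4/10 = 52/3 kN·m
Load 2 — uniform load w=-10 kN/m over full span:
  M_2 = wx(L-x)/2 = (-10)·4·(10-4)/2 = -120 kN·m
Load 3 — triangular load w₀=19 kN/m (0→w₀ over full span):
  M_3 = w₀Lx/6 - w₀x³/(6L) = 19·10·4/6 - 19·4³/(6·10) = 532/5 kN·m
Load 4 — point force P=5 kN at a=5 m (b=L-a=5):
  M_4 = Pbx/L  [x≤a] = 5·5·4/10 = 10 kN·m
Superposition: M = Σ M_i = 206/15 kN·m ≈ 13.733333 kN·m

M(4) = 206/15 kN·m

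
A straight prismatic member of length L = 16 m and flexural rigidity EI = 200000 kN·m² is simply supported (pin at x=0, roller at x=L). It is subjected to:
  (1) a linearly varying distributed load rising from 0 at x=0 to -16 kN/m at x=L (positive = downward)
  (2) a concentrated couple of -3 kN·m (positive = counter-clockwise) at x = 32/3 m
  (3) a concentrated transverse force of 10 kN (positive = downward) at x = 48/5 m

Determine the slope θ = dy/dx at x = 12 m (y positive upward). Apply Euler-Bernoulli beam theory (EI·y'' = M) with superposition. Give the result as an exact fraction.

Load 1 — triangular load w₀=-16 kN/m (0→w₀ over full span):
  θ_1 = -w₀(7L⁴-30L²x²+15x⁴)/(360LEI) = -(-16)·(7·16⁴-30·16²·12²+15·12⁴)/(360·16·200000) = -1313/281250 rad
Load 2 — applied couple M₀=-3 kN·m at a=32/3 m (b=L-a=16/3):
  θ_2 = (M₀x²/(2L)-M₀(x-a)+C₁)/EI  [x>a] with C₁=M₀(3b²-L²)/(6L)=16/3 = ((-3)·12²/(2·16)-(-3)·(12-(32/3))+(16/3))/200000 = -1/48000 rad
Load 3 — point force P=10 kN at a=48/5 m (b=L-a=32/5):
  θ_3 = -Pa(2L²-6Lx+3x²+a²)/(6LEI)  [x>a] = -10·(48/5)·(2·16²-6·16·12+3·12²+(48/5)²)/(6·16·200000) = 181/312500 rad
Superposition: θ = Σ θ_i = -369907/90000000 rad ≈ -0.004110 rad

θ(12) = -369907/90000000 rad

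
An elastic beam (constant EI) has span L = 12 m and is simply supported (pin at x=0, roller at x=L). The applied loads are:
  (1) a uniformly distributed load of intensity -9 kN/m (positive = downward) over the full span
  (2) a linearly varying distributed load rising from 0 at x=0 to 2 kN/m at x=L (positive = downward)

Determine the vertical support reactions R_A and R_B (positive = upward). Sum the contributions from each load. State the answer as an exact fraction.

Load 1 — uniform load w=-9 kN/m over full span:
  R_A = wL/2 = (-9)·12/2 = -54 kN
  R_B = wL/2 = (-9)·12/2 = -54 kN
Load 2 — triangular load w₀=2 kN/m (0→w₀ over full span):
  R_A = w₀L/6 = 2·12/6 = 4 kN
  R_B = w₀L/3 = 2·12/3 = 8 kN
Superposition: R_A = -50 kN, R_B = -46 kN

R_A = -50 kN, R_B = -46 kN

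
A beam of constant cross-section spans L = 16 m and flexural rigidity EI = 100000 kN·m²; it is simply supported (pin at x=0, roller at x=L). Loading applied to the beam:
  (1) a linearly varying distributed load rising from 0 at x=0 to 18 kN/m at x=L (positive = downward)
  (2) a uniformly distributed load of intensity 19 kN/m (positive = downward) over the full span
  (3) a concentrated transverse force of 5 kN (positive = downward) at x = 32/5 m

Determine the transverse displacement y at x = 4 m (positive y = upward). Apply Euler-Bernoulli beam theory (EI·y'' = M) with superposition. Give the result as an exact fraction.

Load 1 — triangular load w₀=18 kN/m (0→w₀ over full span):
  y_1 = -w₀x(7L⁴-10L²x²+3x⁴)/(360LEI) = -18·4·(7·16⁴-10·16²·4²+3·4⁴)/(360·16·100000) = -327/6250 m
Load 2 — uniform load w=19 kN/m over full span:
  y_2 = -wx(L³-2Lx²+x³)/(24EI) = -19·4·(16³-2·16·4²+4³)/(24·100000) = -361/3125 m
Load 3 — point force P=5 kN at a=32/5 m (b=L-a=48/5):
  y_3 = -Pbx(L²-b²-x²)/(6LEI)  [x≤a] = -5·(48/5)·4·(16²-(48/5)²-4²)/(6·16·100000) = -231/78125 m
Superposition: y = Σ y_i = -26687/156250 m ≈ -0.170797 m

y(4) = -26687/156250 m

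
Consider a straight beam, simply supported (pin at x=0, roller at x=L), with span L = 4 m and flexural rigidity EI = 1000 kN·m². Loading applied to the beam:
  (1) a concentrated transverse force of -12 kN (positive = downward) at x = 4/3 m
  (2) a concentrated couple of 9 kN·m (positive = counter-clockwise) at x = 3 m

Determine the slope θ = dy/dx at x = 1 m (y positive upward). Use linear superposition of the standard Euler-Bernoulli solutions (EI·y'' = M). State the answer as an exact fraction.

θ(1) = 443/108000 rad

Load 1 — point force P=-12 kN at a=4/3 m (b=L-a=8/3):
  θ_1 = -Pb(L²-b²-3x²)/(6LEI)  [x≤a] = -(-12)·(8/3)·(4²-(8/3)²-3·1²)/(6·4·1000) = 53/6750 rad
Load 2 — applied couple M₀=9 kN·m at a=3 m (b=L-a=1):
  θ_2 = (M₀x²/(2L)+C₁)/EI  [x≤a] with C₁=M₀(3b²-L²)/(6L)=-39/8 = (9·1²/(2·4)+(-39/8))/1000 = -3/800 rad
Superposition: θ = Σ θ_i = 443/108000 rad ≈ 0.004102 rad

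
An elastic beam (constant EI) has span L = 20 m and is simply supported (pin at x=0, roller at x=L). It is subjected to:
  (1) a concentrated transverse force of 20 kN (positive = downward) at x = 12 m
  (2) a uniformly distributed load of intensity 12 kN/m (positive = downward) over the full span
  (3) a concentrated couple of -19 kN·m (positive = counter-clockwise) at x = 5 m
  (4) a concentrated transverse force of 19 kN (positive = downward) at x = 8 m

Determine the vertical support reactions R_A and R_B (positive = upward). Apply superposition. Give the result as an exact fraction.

Load 1 — point force P=20 kN at a=12 m (b=L-a=8):
  R_A = Pb/L = 20·8/20 = 8 kN
  R_B = Pa/L = 20·12/20 = 12 kN
Load 2 — uniform load w=12 kN/m over full span:
  R_A = wL/2 = 12·20/2 = 120 kN
  R_B = wL/2 = 12·20/2 = 120 kN
Load 3 — applied couple M₀=-19 kN·m at a=5 m (b=L-a=15):
  R_A = M₀/L = (-19)/20 = -19/20 kN
  R_B = -M₀/L = -(-19)/20 = 19/20 kN
Load 4 — point force P=19 kN at a=8 m (b=L-a=12):
  R_A = Pb/L = 19·12/20 = 57/5 kN
  R_B = Pa/L = 19·8/20 = 38/5 kN
Superposition: R_A = 2769/20 kN, R_B = 2811/20 kN

R_A = 2769/20 kN, R_B = 2811/20 kN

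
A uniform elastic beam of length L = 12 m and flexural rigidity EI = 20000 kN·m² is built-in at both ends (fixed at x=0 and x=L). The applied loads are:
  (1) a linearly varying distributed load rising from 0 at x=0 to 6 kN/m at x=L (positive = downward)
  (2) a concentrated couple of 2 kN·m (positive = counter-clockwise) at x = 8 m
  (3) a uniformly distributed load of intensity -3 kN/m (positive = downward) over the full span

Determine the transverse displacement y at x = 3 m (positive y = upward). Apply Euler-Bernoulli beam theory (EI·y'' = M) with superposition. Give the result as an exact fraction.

Load 1 — triangular load w₀=6 kN/m (0→w₀ over full span):
  y_1 = -w₀x²(L-x)²(x+2L)/(120LEI) = -6·3²·(12-3)²·(3+2·12)/(120·12·20000) = -6561/1600000 m
Load 2 — applied couple M₀=2 kN·m at a=8 m (b=L-a=4):
  y_2 = (R_Ax³/6 - M_Ax²/2)/EI  [x≤a] with R_A=2/9, M_A=2/3 = ((2/9)·3³/6 - (2/3)·3²/2)/20000 = -1/10000 m
Load 3 — uniform load w=-3 kN/m over full span:
  y_3 = -wx²(L-x)²/(24EI) = -(-3)·3²·(12-3)²/(24·20000) = 729/160000 m
Superposition: y = Σ y_i = 569/1600000 m ≈ 0.000356 m

y(3) = 569/1600000 m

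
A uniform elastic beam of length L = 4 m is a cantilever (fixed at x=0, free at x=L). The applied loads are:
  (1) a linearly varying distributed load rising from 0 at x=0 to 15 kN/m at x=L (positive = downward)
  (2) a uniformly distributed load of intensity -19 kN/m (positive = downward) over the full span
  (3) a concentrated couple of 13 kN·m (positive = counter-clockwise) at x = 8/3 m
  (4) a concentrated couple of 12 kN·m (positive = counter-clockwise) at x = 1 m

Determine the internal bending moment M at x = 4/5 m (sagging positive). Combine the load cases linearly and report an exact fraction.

M(4/5) = 1649/25 kN·m

Load 1 — triangular load w₀=15 kN/m (0→w₀ over full span):
  M_1 = w₀Lx/2 - w₀L²/3 - w₀x³/(6L) = 15·4·(4/5)/2 - 15·4²/3 - 15·(4/5)³/(6·4) = -1408/25 kN·m
Load 2 — uniform load w=-19 kN/m over full span:
  M_2 = -w(L-x)²/2 = -(-19)·(4-(4/5))²/2 = 2432/25 kN·m
Load 3 — applied couple M₀=13 kN·m at a=8/3 m (b=L-a=4/3):
  M_3 = M₀  [x≤a] = 13 = 13 kN·m
Load 4 — applied couple M₀=12 kN·m at a=1 m (b=L-a=3):
  M_4 = M₀  [x≤a] = 12 = 12 kN·m
Superposition: M = Σ M_i = 1649/25 kN·m ≈ 65.960000 kN·m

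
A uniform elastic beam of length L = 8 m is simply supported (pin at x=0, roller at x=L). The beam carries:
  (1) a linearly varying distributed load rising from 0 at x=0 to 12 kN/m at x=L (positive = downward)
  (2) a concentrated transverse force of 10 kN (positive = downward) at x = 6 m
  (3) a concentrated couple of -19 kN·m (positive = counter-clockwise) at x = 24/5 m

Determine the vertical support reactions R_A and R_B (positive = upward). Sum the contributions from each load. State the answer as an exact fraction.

Load 1 — triangular load w₀=12 kN/m (0→w₀ over full span):
  R_A = w₀L/6 = 12·8/6 = 16 kN
  R_B = w₀L/3 = 12·8/3 = 32 kN
Load 2 — point force P=10 kN at a=6 m (b=L-a=2):
  R_A = Pb/L = 10·2/8 = 5/2 kN
  R_B = Pa/L = 10·6/8 = 15/2 kN
Load 3 — applied couple M₀=-19 kN·m at a=24/5 m (b=L-a=16/5):
  R_A = M₀/L = (-19)/8 = -19/8 kN
  R_B = -M₀/L = -(-19)/8 = 19/8 kN
Superposition: R_A = 129/8 kN, R_B = 335/8 kN

R_A = 129/8 kN, R_B = 335/8 kN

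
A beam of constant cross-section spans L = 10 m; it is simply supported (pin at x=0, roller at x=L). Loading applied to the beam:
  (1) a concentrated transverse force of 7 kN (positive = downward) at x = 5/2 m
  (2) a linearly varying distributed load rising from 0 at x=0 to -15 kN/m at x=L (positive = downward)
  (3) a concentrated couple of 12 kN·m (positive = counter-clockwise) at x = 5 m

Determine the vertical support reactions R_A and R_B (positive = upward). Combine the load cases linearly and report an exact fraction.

R_A = -371/20 kN, R_B = -989/20 kN

Load 1 — point force P=7 kN at a=5/2 m (b=L-a=15/2):
  R_A = Pb/L = 7·(15/2)/10 = 21/4 kN
  R_B = Pa/L = 7·(5/2)/10 = 7/4 kN
Load 2 — triangular load w₀=-15 kN/m (0→w₀ over full span):
  R_A = w₀L/6 = (-15)·10/6 = -25 kN
  R_B = w₀L/3 = (-15)·10/3 = -50 kN
Load 3 — applied couple M₀=12 kN·m at a=5 m (b=L-a=5):
  R_A = M₀/L = 12/10 = 6/5 kN
  R_B = -M₀/L = -12/10 = -6/5 kN
Superposition: R_A = -371/20 kN, R_B = -989/20 kN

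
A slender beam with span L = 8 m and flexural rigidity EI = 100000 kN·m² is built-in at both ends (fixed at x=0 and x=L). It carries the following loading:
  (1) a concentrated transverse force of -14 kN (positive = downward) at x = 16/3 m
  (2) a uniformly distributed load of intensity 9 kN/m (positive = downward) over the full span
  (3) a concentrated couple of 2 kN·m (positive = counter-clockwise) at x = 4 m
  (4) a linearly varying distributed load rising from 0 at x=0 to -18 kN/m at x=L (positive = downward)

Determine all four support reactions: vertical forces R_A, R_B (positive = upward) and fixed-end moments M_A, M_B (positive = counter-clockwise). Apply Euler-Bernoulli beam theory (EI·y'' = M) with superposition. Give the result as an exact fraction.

Load 1 — point force P=-14 kN at a=16/3 m (b=L-a=8/3):
  R_A = Pb²(3a+b)/L³ = (-14)·(8/3)²·(3·(16/3)+(8/3))/8³ = -98/27 kN
  M_A = Pab²/L² = (-14)·(16/3)·(8/3)²/8² = -224/27 kN·m
  R_B = Pa²(a+3b)/L³ = (-14)·(16/3)²·((16/3)+3·(8/3))/8³ = -280/27 kN
  M_B = -Pa²b/L² = -(-14)·(16/3)²·(8/3)/8² = 448/27 kN·m
Load 2 — uniform load w=9 kN/m over full span:
  R_A = wL/2 = 9·8/2 = 36 kN
  M_A = wL²/12 = 9·8²/12 = 48 kN·m
  R_B = wL/2 = 9·8/2 = 36 kN
  M_B = -wL²/12 = -9·8²/12 = -48 kN·m
Load 3 — applied couple M₀=2 kN·m at a=4 m (b=L-a=4):
  R_A = 6M₀ab/L³ = 6·2·4·4/8³ = 3/8 kN
  M_A = M₀b(2a-b)/L² = 2·4·(2·4-4)/8² = 1/2 kN·m
  R_B = -6M₀ab/L³ = -6·2·4·4/8³ = -3/8 kN
  M_B = M₀a(2b-a)/L² = 2·4·(2·4-4)/8² = 1/2 kN·m
Load 4 — triangular load w₀=-18 kN/m (0→w₀ over full span):
  R_A = 3w₀L/20 = 3·(-18)·8/20 = -108/5 kN
  M_A = w₀L²/30 = (-18)·8²/30 = -192/5 kN·m
  R_B = 7w₀L/20 = 7·(-18)·8/20 = -252/5 kN
  M_B = -w₀L²/20 = -(-18)·8²/20 = 288/5 kN·m
Superposition: R_A = 12037/1080 kN, M_A = 487/270 kN·m, R_B = -27157/1080 kN, M_B = 7207/270 kN·m

R_A = 12037/1080 kN, M_A = 487/270 kN·m, R_B = -27157/1080 kN, M_B = 7207/270 kN·m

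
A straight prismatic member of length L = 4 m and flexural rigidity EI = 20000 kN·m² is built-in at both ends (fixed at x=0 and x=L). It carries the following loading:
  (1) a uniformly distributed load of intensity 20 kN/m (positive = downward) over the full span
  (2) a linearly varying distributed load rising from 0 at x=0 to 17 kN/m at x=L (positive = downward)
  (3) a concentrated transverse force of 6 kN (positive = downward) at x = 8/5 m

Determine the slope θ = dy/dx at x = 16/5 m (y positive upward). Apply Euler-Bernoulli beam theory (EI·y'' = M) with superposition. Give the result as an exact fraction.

θ(16/5) = 4702/5859375 rad

Load 1 — uniform load w=20 kN/m over full span:
  θ_1 = -wx(L-x)(L-2x)/(12EI) = -20·(16/5)·(4-(16/5))·(4-2·(16/5))/(12·20000) = 8/15625 rad
Load 2 — triangular load w₀=17 kN/m (0→w₀ over full span):
  θ_2 = -w₀(2x(L-x)(L-2x)(x+2L)+x²(L-x)²)/(120LEI) = -17·(2·(16/5)·(4-(16/5))·(4-2·(16/5))·((16/5)+2·4)+(16/5)²·(4-(16/5))²)/(120·4·20000) = 272/1171875 rad
Load 3 — point force P=6 kN at a=8/5 m (b=L-a=12/5):
  θ_3 = Pa²(L-x)(2bL-(3b+a)(L-x))/(2L³EI)  [x>a] = 6·(8/5)²·(4-(16/5))·(2·(12/5)·4-(3·(12/5)+(8/5))·(4-(16/5)))/(2·4³·20000) = 114/1953125 rad
Superposition: θ = Σ θ_i = 4702/5859375 rad ≈ 0.000802 rad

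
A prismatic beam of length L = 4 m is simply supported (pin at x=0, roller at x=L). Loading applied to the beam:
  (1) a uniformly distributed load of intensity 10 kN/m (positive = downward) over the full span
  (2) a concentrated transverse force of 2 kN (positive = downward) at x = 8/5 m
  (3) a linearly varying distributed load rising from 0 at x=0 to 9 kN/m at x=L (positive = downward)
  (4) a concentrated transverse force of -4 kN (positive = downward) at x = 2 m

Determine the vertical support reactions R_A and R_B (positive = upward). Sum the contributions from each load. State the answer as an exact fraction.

R_A = 126/5 kN, R_B = 154/5 kN

Load 1 — uniform load w=10 kN/m over full span:
  R_A = wL/2 = 10·4/2 = 20 kN
  R_B = wL/2 = 10·4/2 = 20 kN
Load 2 — point force P=2 kN at a=8/5 m (b=L-a=12/5):
  R_A = Pb/L = 2·(12/5)/4 = 6/5 kN
  R_B = Pa/L = 2·(8/5)/4 = 4/5 kN
Load 3 — triangular load w₀=9 kN/m (0→w₀ over full span):
  R_A = w₀L/6 = 9·4/6 = 6 kN
  R_B = w₀L/3 = 9·4/3 = 12 kN
Load 4 — point force P=-4 kN at a=2 m (b=L-a=2):
  R_A = Pb/L = (-4)·2/4 = -2 kN
  R_B = Pa/L = (-4)·2/4 = -2 kN
Superposition: R_A = 126/5 kN, R_B = 154/5 kN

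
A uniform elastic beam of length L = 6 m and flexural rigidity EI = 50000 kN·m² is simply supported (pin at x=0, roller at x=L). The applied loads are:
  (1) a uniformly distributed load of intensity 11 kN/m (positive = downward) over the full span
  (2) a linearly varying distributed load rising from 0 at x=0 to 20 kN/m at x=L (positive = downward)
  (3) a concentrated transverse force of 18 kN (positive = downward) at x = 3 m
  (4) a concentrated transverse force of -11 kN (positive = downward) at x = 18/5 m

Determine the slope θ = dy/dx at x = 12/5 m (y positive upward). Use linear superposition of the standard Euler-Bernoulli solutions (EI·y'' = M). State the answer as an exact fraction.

θ(12/5) = -16347/12500000 rad

Load 1 — uniform load w=11 kN/m over full span:
  θ_1 = -w(L³-6Lx²+4x³)/(24EI) = -11·(6³-6·6·(12/5)²+4·(12/5)³)/(24·50000) = -3663/6250000 rad
Load 2 — triangular load w₀=20 kN/m (0→w₀ over full span):
  θ_2 = -w₀(7L⁴-30L²x²+15x⁴)/(360LEI) = -20·(7·6⁴-30·6²·(12/5)²+15·(12/5)⁴)/(360·6·50000) = -969/1562500 rad
Load 3 — point force P=18 kN at a=3 m (b=L-a=3):
  θ_3 = -Pb(L²-b²-3x²)/(6LEI)  [x≤a] = -18·3·(6²-3²-3·(12/5)²)/(6·6·50000) = -729/2500000 rad
Load 4 — point force P=-11 kN at a=18/5 m (b=L-a=12/5):
  θ_4 = -Pb(L²-b²-3x²)/(6LEI)  [x≤a] = -(-11)·(12/5)·(6²-(12/5)²-3·(12/5)²)/(6·6·50000) = 297/1562500 rad
Superposition: θ = Σ θ_i = -16347/12500000 rad ≈ -0.001308 rad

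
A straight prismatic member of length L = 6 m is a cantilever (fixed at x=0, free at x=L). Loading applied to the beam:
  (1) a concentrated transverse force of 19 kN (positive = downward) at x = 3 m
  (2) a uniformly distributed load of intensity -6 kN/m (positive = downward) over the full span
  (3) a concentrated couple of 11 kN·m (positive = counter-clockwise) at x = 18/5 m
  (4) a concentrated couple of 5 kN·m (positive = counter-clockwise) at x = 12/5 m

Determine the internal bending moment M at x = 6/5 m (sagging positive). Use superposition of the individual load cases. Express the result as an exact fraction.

M(6/5) = 1273/25 kN·m

Load 1 — point force P=19 kN at a=3 m (b=L-a=3):
  M_1 = -P(a-x)  [x≤a] = -19·(3-(6/5)) = -171/5 kN·m
Load 2 — uniform load w=-6 kN/m over full span:
  M_2 = -w(L-x)²/2 = -(-6)·(6-(6/5))²/2 = 1728/25 kN·m
Load 3 — applied couple M₀=11 kN·m at a=18/5 m (b=L-a=12/5):
  M_3 = M₀  [x≤a] = 11 = 11 kN·m
Load 4 — applied couple M₀=5 kN·m at a=12/5 m (b=L-a=18/5):
  M_4 = M₀  [x≤a] = 5 = 5 kN·m
Superposition: M = Σ M_i = 1273/25 kN·m ≈ 50.920000 kN·m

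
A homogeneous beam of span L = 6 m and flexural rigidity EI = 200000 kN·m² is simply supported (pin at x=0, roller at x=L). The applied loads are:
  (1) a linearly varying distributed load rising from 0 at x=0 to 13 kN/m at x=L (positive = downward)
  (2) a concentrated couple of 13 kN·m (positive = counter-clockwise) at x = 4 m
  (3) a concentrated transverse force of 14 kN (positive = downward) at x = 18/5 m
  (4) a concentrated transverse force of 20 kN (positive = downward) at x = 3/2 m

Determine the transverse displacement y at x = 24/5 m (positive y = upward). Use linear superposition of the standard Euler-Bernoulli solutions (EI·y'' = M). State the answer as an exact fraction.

Load 1 — triangular load w₀=13 kN/m (0→w₀ over full span):
  y_1 = -w₀x(7L⁴-10L²x²+3x⁴)/(360LEI) = -13·(24/5)·(7·6⁴-10·6²·(24/5)²+3·(24/5)⁴)/(360·6·200000) = -133731/390625000 m
Load 2 — applied couple M₀=13 kN·m at a=4 m (b=L-a=2):
  y_2 = (M₀x³/(6L)-M₀(x-a)²/2+C₁x)/EI  [x>a] with C₁=M₀(3b²-L²)/(6L)=-26/3 = (13·(24/5)³/(6·6)-13·((24/5)-4)²/2+(-26/3)·(24/5))/200000 = -91/3125000 m
Load 3 — point force P=14 kN at a=18/5 m (b=L-a=12/5):
  y_3 = -Pa(L-x)(2Lx-a²-x²)/(6LEI)  [x>a] = -14·(18/5)·(6-(24/5))·(2·6·(24/5)-(18/5)²-(24/5)²)/(6·6·200000) = -567/3125000 m
Load 4 — point force P=20 kN at a=3/2 m (b=L-a=9/2):
  y_4 = -Pa(L-x)(2Lx-a²-x²)/(6LEI)  [x>a] = -20·(3/2)·(6-(24/5))·(2·6·(24/5)-(3/2)²-(24/5)²)/(6·6·200000) = -3231/20000000 m
Superposition: y = Σ y_i = -8930767/12500000000 m ≈ -0.000714 m

y(24/5) = -8930767/12500000000 m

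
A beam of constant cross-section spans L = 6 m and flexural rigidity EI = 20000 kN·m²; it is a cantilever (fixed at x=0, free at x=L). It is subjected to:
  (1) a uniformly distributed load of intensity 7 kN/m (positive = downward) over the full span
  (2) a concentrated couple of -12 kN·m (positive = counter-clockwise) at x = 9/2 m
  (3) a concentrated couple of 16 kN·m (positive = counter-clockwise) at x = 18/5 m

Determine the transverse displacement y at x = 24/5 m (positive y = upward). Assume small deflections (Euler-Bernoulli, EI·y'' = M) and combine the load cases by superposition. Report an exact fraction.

Load 1 — uniform load w=7 kN/m over full span:
  y_1 = -wx²(x²-4Lx+6L²)/(24EI) = -7·(24/5)²·((24/5)²-4·6·(24/5)+6·6²)/(24·20000) = -16254/390625 m
Load 2 — applied couple M₀=-12 kN·m at a=9/2 m (b=L-a=3/2):
  y_2 = M₀a(2x-a)/(2EI)  [x>a] = (-12)·(9/2)·(2·(24/5)-(9/2))/(2·20000) = -1377/200000 m
Load 3 — applied couple M₀=16 kN·m at a=18/5 m (b=L-a=12/5):
  y_3 = M₀a(2x-a)/(2EI)  [x>a] = 16·(18/5)·(2·(24/5)-(18/5))/(2·20000) = 27/3125 m
Superposition: y = Σ y_i = -996381/25000000 m ≈ -0.039855 m

y(24/5) = -996381/25000000 m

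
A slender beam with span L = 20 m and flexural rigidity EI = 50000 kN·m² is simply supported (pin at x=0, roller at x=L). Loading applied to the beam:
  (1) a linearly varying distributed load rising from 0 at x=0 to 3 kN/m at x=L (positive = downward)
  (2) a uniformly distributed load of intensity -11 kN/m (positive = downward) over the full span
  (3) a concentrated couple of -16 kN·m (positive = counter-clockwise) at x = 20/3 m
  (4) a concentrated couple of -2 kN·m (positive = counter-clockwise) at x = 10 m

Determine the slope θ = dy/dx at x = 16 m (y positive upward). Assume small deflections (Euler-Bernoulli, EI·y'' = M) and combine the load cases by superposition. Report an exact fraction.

θ(16) = -111161/2250000 rad

Load 1 — triangular load w₀=3 kN/m (0→w₀ over full span):
  θ_1 = -w₀(7L⁴-30L²x²+15x⁴)/(360LEI) = -3·(7·20⁴-30·20²·16²+15·16⁴)/(360·20·50000) = 757/93750 rad
Load 2 — uniform load w=-11 kN/m over full span:
  θ_2 = -w(L³-6Lx²+4x³)/(24EI) = -(-11)·(20³-6·20·16²+4·16³)/(24·50000) = -363/6250 rad
Load 3 — applied couple M₀=-16 kN·m at a=20/3 m (b=L-a=40/3):
  θ_3 = (M₀x²/(2L)-M₀(x-a)+C₁)/EI  [x>a] with C₁=M₀(3b²-L²)/(6L)=-160/9 = ((-16)·16²/(2·20)-(-16)·(16-(20/3))+(-160/9))/50000 = 82/140625 rad
Load 4 — applied couple M₀=-2 kN·m at a=10 m (b=L-a=10):
  θ_4 = (M₀x²/(2L)-M₀(x-a)+C₁)/EI  [x>a] with C₁=M₀(3b²-L²)/(6L)=5/3 = ((-2)·16²/(2·20)-(-2)·(16-10)+(5/3))/50000 = 13/750000 rad
Superposition: θ = Σ θ_i = -111161/2250000 rad ≈ -0.049405 rad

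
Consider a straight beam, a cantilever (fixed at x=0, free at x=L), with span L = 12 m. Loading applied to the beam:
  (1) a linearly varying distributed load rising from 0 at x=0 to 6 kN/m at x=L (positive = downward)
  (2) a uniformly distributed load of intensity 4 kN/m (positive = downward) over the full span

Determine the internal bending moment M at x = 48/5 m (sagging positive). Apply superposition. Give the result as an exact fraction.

Load 1 — triangular load w₀=6 kN/m (0→w₀ over full span):
  M_1 = w₀Lx/2 - w₀L²/3 - w₀x³/(6L) = 6·12·(48/5)/2 - 6·12²/3 - 6·(48/5)³/(6·12) = -2016/125 kN·m
Load 2 — uniform load w=4 kN/m over full span:
  M_2 = -w(L-x)²/2 = -4·(12-(48/5))²/2 = -288/25 kN·m
Superposition: M = Σ M_i = -3456/125 kN·m ≈ -27.648000 kN·m

M(48/5) = -3456/125 kN·m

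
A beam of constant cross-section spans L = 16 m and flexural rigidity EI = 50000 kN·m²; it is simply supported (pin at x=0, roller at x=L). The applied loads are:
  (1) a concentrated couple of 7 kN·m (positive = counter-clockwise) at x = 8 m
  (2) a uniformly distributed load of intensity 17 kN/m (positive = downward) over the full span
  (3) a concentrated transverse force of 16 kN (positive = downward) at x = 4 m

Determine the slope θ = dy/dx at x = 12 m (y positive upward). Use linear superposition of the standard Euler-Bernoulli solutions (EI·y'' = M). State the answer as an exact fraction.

θ(12) = 4243/100000 rad

Load 1 — applied couple M₀=7 kN·m at a=8 m (b=L-a=8):
  θ_1 = (M₀x²/(2L)-M₀(x-a)+C₁)/EI  [x>a] with C₁=M₀(3b²-L²)/(6L)=-14/3 = (7·12²/(2·16)-7·(12-8)+(-14/3))/50000 = -7/300000 rad
Load 2 — uniform load w=17 kN/m over full span:
  θ_2 = -w(L³-6Lx²+4x³)/(24EI) = -17·(16³-6·16·12²+4·12³)/(24·50000) = 374/9375 rad
Load 3 — point force P=16 kN at a=4 m (b=L-a=12):
  θ_3 = -Pa(2L²-6Lx+3x²+a²)/(6LEI)  [x>a] = -16·4·(2·16²-6·16·12+3·12²+4²)/(6·16·50000) = 8/3125 rad
Superposition: θ = Σ θ_i = 4243/100000 rad ≈ 0.042430 rad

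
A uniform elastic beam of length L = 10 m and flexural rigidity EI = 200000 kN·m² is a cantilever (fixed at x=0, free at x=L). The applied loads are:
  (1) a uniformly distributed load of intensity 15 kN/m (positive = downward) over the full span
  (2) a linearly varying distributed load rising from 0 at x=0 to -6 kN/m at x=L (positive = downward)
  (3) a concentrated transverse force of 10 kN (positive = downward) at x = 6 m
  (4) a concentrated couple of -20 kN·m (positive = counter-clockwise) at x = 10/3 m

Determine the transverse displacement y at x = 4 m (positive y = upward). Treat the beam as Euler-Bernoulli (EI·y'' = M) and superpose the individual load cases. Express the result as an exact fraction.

y(4) = -106981/5625000 m

Load 1 — uniform load w=15 kN/m over full span:
  y_1 = -wx²(x²-4Lx+6L²)/(24EI) = -15·4²·(4²-4·10·4+6·10²)/(24·200000) = -57/2500 m
Load 2 — triangular load w₀=-6 kN/m (0→w₀ over full span):
  y_2 = (w₀Lx³/12-w₀L²x²/6-w₀x⁵/(120L))/EI = ((-6)·10·4³/12-(-6)·10²·4²/6-(-6)·4⁵/(120·10))/200000 = 502/78125 m
Load 3 — point force P=10 kN at a=6 m (b=L-a=4):
  y_3 = -Px²(3a-x)/(6EI)  [x≤a] = -10·4²·(3·6-4)/(6·200000) = -7/3750 m
Load 4 — applied couple M₀=-20 kN·m at a=10/3 m (b=L-a=20/3):
  y_4 = M₀a(2x-a)/(2EI)  [x>a] = (-20)·(10/3)·(2·4-(10/3))/(2·200000) = -7/9000 m
Superposition: y = Σ y_i = -106981/5625000 m ≈ -0.019019 m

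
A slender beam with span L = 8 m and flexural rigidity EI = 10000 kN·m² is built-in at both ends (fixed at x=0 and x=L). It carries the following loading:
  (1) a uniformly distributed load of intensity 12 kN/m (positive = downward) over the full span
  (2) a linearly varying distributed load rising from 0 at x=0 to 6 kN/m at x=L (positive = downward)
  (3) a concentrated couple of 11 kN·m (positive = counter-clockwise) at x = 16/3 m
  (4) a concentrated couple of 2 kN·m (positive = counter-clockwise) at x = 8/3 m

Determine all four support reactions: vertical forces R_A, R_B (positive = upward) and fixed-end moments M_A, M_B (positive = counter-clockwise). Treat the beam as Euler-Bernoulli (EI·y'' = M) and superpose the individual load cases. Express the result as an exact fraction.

R_A = 1721/30 kN, M_A = 1207/15 kN·m, R_B = 1879/30 kN, M_B = -1238/15 kN·m

Load 1 — uniform load w=12 kN/m over full span:
  R_A = wL/2 = 12·8/2 = 48 kN
  M_A = wL²/12 = 12·8²/12 = 64 kN·m
  R_B = wL/2 = 12·8/2 = 48 kN
  M_B = -wL²/12 = -12·8²/12 = -64 kN·m
Load 2 — triangular load w₀=6 kN/m (0→w₀ over full span):
  R_A = 3w₀L/20 = 3·6·8/20 = 36/5 kN
  M_A = w₀L²/30 = 6·8²/30 = 64/5 kN·m
  R_B = 7w₀L/20 = 7·6·8/20 = 84/5 kN
  M_B = -w₀L²/20 = -6·8²/20 = -96/5 kN·m
Load 3 — applied couple M₀=11 kN·m at a=16/3 m (b=L-a=8/3):
  R_A = 6M₀ab/L³ = 6·11·(16/3)·(8/3)/8³ = 11/6 kN
  M_A = M₀b(2a-b)/L² = 11·(8/3)·(2·(16/3)-(8/3))/8² = 11/3 kN·m
  R_B = -6M₀ab/L³ = -6·11·(16/3)·(8/3)/8³ = -11/6 kN
  M_B = M₀a(2b-a)/L² = 11·(16/3)·(2·(8/3)-(16/3))/8² = 0 kN·m
Load 4 — applied couple M₀=2 kN·m at a=8/3 m (b=L-a=16/3):
  R_A = 6M₀ab/L³ = 6·2·(8/3)·(16/3)/8³ = 1/3 kN
  M_A = M₀b(2a-b)/L² = 2·(16/3)·(2·(8/3)-(16/3))/8² = 0 kN·m
  R_B = -6M₀ab/L³ = -6·2·(8/3)·(16/3)/8³ = -1/3 kN
  M_B = M₀a(2b-a)/L² = 2·(8/3)·(2·(16/3)-(8/3))/8² = 2/3 kN·m
Superposition: R_A = 1721/30 kN, M_A = 1207/15 kN·m, R_B = 1879/30 kN, M_B = -1238/15 kN·m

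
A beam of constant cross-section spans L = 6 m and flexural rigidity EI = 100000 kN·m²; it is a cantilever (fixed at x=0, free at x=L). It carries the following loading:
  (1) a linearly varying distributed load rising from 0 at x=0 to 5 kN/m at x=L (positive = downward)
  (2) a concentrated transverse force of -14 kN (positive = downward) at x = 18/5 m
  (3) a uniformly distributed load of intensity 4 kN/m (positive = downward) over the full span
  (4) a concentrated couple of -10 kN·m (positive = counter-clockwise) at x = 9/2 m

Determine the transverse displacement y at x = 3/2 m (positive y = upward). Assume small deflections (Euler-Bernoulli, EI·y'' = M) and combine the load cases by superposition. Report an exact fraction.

Load 1 — triangular load w₀=5 kN/m (0→w₀ over full span):
  y_1 = (w₀Lx³/12-w₀L²x²/6-w₀x⁵/(120L))/EI = (5·6·(3/2)³/12-5·6²·(3/2)²/6-5·(3/2)⁵/(120·6))/100000 = -30267/51200000 m
Load 2 — point force P=-14 kN at a=18/5 m (b=L-a=12/5):
  y_2 = -Px²(3a-x)/(6EI)  [x≤a] = -(-14)·(3/2)²·(3·(18/5)-(3/2))/(6·100000) = 1953/4000000 m
Load 3 — uniform load w=4 kN/m over full span:
  y_3 = -wx²(x²-4Lx+6L²)/(24EI) = -4·(3/2)²·((3/2)²-4·6·(3/2)+6·6²)/(24·100000) = -2187/3200000 m
Load 4 — applied couple M₀=-10 kN·m at a=9/2 m (b=L-a=3/2):
  y_4 = M₀x²/(2EI)  [x≤a] = (-10)·(3/2)²/(2·100000) = -9/80000 m
Superposition: y = Σ y_i = -230103/256000000 m ≈ -0.000899 m

y(3/2) = -230103/256000000 m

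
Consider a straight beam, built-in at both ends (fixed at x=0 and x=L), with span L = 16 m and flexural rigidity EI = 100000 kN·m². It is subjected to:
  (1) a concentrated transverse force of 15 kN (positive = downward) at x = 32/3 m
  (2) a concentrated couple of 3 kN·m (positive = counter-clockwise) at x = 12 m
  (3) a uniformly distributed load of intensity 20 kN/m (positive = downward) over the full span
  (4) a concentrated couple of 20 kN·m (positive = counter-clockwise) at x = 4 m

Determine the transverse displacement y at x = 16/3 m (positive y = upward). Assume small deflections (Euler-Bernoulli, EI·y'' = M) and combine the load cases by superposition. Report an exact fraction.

y(16/3) = -254089/9112500 m

Load 1 — point force P=15 kN at a=32/3 m (b=L-a=16/3):
  y_1 = -Pb²x²(3aL-(3a+b)x)/(6L³EI)  [x≤a] = -15·(16/3)²·(16/3)²·(3·(32/3)·16-(3·(32/3)+(16/3))·(16/3))/(6·16³·100000) = -704/455625 m
Load 2 — applied couple M₀=3 kN·m at a=12 m (b=L-a=4):
  y_2 = (R_Ax³/6 - M_Ax²/2)/EI  [x≤a] with R_A=27/128, M_A=15/16 = ((27/128)·(16/3)³/6 - (15/16)·(16/3)²/2)/100000 = -1/12500 m
Load 3 — uniform load w=20 kN/m over full span:
  y_3 = -wx²(L-x)²/(24EI) = -20·(16/3)²·(16-(16/3))²/(24·100000) = -4096/151875 m
Load 4 — applied couple M₀=20 kN·m at a=4 m (b=L-a=12):
  y_4 = (R_Ax³/6 - M_Ax²/2 - M₀(x-a)²/2)/EI  [x>a] with R_A=45/32, M_A=-15/4 = ((45/32)·(16/3)³/6 - (-15/4)·(16/3)²/2 - 20·((16/3)-4)²/2)/100000 = 4/5625 m
Superposition: y = Σ y_i = -254089/9112500 m ≈ -0.027884 m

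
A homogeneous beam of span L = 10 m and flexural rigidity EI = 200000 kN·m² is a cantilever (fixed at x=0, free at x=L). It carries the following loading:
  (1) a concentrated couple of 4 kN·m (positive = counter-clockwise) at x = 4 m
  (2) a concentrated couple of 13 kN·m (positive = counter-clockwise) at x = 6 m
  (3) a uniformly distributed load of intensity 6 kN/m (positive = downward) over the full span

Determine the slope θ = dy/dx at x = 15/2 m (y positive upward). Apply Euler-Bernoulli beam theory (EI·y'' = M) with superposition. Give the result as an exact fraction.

θ(15/2) = -7123/1600000 rad

Load 1 — applied couple M₀=4 kN·m at a=4 m (b=L-a=6):
  θ_1 = M₀a/EI  [x>a] = 4·4/200000 = 1/12500 rad
Load 2 — applied couple M₀=13 kN·m at a=6 m (b=L-a=4):
  θ_2 = M₀a/EI  [x>a] = 13·6/200000 = 39/100000 rad
Load 3 — uniform load w=6 kN/m over full span:
  θ_3 = -wx(x²-3Lx+3L²)/(6EI) = -6·(15/2)·((15/2)²-3·10·(15/2)+3·10²)/(6·200000) = -63/12800 rad
Superposition: θ = Σ θ_i = -7123/1600000 rad ≈ -0.004452 rad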